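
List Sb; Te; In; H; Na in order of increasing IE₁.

Na < In < Sb < Te < H

Removing the outermost electron gets harder across a period and easier down a group.
Neither a single period nor a single group — weigh both effects.
In > Na: the two effects oppose for this pair; the across-period effect wins (558 vs 496 kJ/mol).
Sb > In: Sb lies to the right of In in period 5, so the across-period effect alone puts Sb higher.
Te > Sb: both are in period 5; the period trend gives Te the larger value.
H > Te: period and group pull opposite ways; the down-group shift dominates (1312 vs 869 kJ/mol).
Approximate values (kJ/mol): H 1312, Na 496, In 558, Sb 831, Te 869.
So from lowest to highest: Na < In < Sb < Te < H.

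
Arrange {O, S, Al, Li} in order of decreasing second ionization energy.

After 1 electron has been removed, what remains? O⁺ still has 5 valence electrons; S⁺ still has 5 valence electrons; Al⁺ still has 2 valence electrons; Li⁺ is the bare [He] core.
Breaking into a closed-shell core is much more expensive than removing a leftover valence electron — Li has the largest IE_2 here.
Valence configurations: O⁺ [He]2s²2p³, S⁺ [Ne]3s²3p³, Al⁺ [Ne]3s².
Approximate IE_2 values (kJ/mol): O 3388, S 2252, Al 1817, Li 7298.
Hence IE_2: Al < S < O < Li.

Li, O, S, Al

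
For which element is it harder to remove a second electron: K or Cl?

K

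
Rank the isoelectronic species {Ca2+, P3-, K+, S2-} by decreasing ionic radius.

All of these have 18 electrons, so size is governed by nuclear charge alone: the more protons, the stronger the pull on the same electron cloud, and the smaller the ion.
Nuclear charges: Ca2+ (Z=20), K+ (Z=19), S2- (Z=16), P3- (Z=15).
Largest to smallest: P3- > S2- > K+ > Ca2+.

P3- > S2- > K+ > Ca2+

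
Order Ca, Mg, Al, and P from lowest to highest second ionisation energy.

Ca < Mg < Al < P

Consider each +1 ion: Ca⁺ still has 1 valence electron; Mg⁺ still has 1 valence electron; Al⁺ still has 2 valence electrons; P⁺ still has 4 valence electrons.
All are still removing valence electrons, so compare the +1 ions as you would atoms: IE_2 generally rises across a period (higher Z_eff) and falls down a group (larger shell), subject to the usual subshell exceptions.
Valence configurations: Ca⁺ [Ar]4s¹, Mg⁺ [Ne]3s¹, Al⁺ [Ne]3s², P⁺ [Ne]3s²3p².
Tabulated IE_2 (kJ/mol): Ca 1145, Mg 1451, Al 1817, P 1907.
Overall IE_2 order: Ca < Mg < Al < P.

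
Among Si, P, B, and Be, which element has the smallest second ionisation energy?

Si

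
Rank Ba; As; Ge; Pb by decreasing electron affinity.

Ge is in period 4, group 14; As is in period 4, group 15; Ba is in period 6, group 2; Pb is in period 6, group 14.
EA tends to increase across a period and decrease down a group, though the pattern is less regular than for IE or radius.
Here both period and group differ, so the two effects have to be weighed against each other.
Pb > Ba: both are in period 6; the period trend gives Pb the larger value.
As > Pb: relative to Pb, both the across-period and down-group shifts push As's electron affinity up.
Ge > As: this pair runs against the simple trend — see the exception note.
Note the exception: Ge has a higher electron affinity than As, contrary to the simple trend — adding an electron to As's half-filled 4p³ is unfavourable, so Ge (4p²) has the more exothermic EA.
Approximate values (kJ/mol): Ge 119, As 78, Ba 14, Pb 35.
So from highest to lowest: Ge > As > Pb > Ba.

Ge > As > Pb > Ba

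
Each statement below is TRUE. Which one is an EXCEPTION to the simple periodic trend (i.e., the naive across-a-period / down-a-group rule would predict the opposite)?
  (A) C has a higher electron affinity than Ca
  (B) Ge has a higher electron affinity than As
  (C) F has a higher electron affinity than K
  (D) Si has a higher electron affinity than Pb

(B)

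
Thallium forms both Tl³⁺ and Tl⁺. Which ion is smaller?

Tl³⁺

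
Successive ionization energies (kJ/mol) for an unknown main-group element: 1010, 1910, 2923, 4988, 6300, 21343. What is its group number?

Group 15

Look for the largest jump between consecutive ionization energies: IE6/IE5 ≈ 3.4, far larger than any earlier ratio.
That jump marks the point where a core electron is being removed. So the atom has 5 valence electrons.
A main-group element with 5 valence electrons is in group 15.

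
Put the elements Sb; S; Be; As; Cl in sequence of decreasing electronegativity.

Be is in period 2, group 2; S is in period 3, group 16; Cl is in period 3, group 17; As is in period 4, group 15; Sb is in period 5, group 15.
Electronegativity increases across a period and decreases down a group, tracking effective nuclear charge and atomic size.
These span different periods and groups, so the two trends combine.
Sb > Be: period and group pull opposite ways; the across-period shift dominates (2.05 vs 1.57).
As > Sb: they share group 15; the group trend gives As the larger value.
S > As: relative to As, both the across-period and down-group shifts push S's electronegativity up.
Cl > S: Cl lies to the right of S in period 3, so the across-period effect alone puts Cl higher.
Tabulated electronegativity (Pauling): Be 1.57, S 2.58, Cl 3.16, As 2.18, Sb 2.05.
So from highest to lowest: Cl > S > As > Sb > Be.

Cl > S > As > Sb > Be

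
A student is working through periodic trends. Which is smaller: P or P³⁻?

P

Forming P³⁻ adds 3 electrons to P. More electron–electron repulsion in the same shell, with unchanged nuclear charge, lets the cloud expand.
An anion is larger than its parent atom: P³⁻ > P.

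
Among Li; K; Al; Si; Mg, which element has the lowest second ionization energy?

Consider each +1 ion: Li⁺ is the bare [He] core; K⁺ is the bare [Ar] core; Al⁺ still has 2 valence electrons; Si⁺ still has 3 valence electrons; Mg⁺ still has 1 valence electron.
Core electrons are held far more tightly than valence electrons, so K and Li top the IE_2 order.
Valence configurations: Al⁺ [Ne]3s², Si⁺ [Ne]3s²3p¹, Mg⁺ [Ne]3s¹.
Si⁺ loses a lone 3p electron whereas Al⁺ must break into a filled 3s² pair, so IE_2(Al) > IE_2(Si) even though Si has the higher nuclear charge.
The numbers (kJ/mol): Li 7298, K 3052, Al 1817, Si 1577, Mg 1451.
Hence IE_2: Mg < Si < Al < K < Li.

Mg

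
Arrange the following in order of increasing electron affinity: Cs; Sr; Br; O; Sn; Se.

Adding an electron releases more energy for atoms nearer the top right (short of the noble gases).
Here both period and group differ, so the two effects have to be weighed against each other.
Cs > Sr: this pair runs against the simple trend — see the exception note.
Sn > Cs: relative to Cs, both the across-period and down-group shifts push Sn's electron affinity up.
O > Sn: relative to Sn, both the across-period and down-group shifts push O's electron affinity up.
Se > O: this pair runs against the simple trend — see the exception note.
Br > Se: both are in period 4; the period trend gives Br the larger value.
Note the exception: Cs has a higher electron affinity than Sr, contrary to the simple trend — adding an electron to Sr (ns²) has to open a new, higher-energy np subshell, which is unfavourable.
Note the exception: Se has a higher electron affinity than O, contrary to the simple trend — O's compact 2p subshell gives strong electron–electron repulsion on the added electron.
Tabulated electron affinity (kJ/mol): O 141, Se 195, Br 325, Sr 5, Sn 107, Cs 46.
So from lowest to highest: Sr < Cs < Sn < O < Se < Br.

Sr, Cs, Sn, O, Se, Br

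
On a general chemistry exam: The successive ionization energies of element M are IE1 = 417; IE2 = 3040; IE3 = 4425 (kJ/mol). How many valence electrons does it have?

1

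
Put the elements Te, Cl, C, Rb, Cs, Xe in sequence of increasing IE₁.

Cs, Rb, Te, C, Xe, Cl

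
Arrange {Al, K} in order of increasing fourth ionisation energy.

K < Al

IE_4 is the cost of taking one more electron from the +3 cation: Al³⁺ is the bare [Ne] core; K³⁺ is already 2 electrons into the core.
All of these are removing an electron from a noble-gas core or deeper; the smaller core (lower principal quantum number) is held far more tightly, and within a period the higher nuclear charge binds the same core more tightly.
Tabulated IE_4 (kJ/mol): Al 11577, K 5877.
Hence IE_4: K < Al.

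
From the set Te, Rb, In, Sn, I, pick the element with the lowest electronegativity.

Atoms toward the upper right of the periodic table pull bonding electrons most strongly.
All lie in period 5, so electronegativity increases left to right.
The lowest electronegativity among these belongs to Rb.

Rb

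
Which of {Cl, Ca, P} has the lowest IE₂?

Ca

The second ionization energy removes an electron from the +1 ion. For each element: Cl⁺ still has 6 valence electrons; Ca⁺ still has 1 valence electron; P⁺ still has 4 valence electrons.
All are still removing valence electrons, so compare the +1 ions as you would atoms: IE_2 generally rises across a period (higher Z_eff) and falls down a group (larger shell), subject to the usual subshell exceptions.
Valence configurations: Cl⁺ [Ne]3s²3p⁴, Ca⁺ [Ar]4s¹, P⁺ [Ne]3s²3p².
The numbers (kJ/mol): Cl 2298, Ca 1145, P 1907.
So the second ionization energies run Ca < P < Cl.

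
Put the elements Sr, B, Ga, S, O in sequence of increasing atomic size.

B is in period 2, group 13; O is in period 2, group 16; S is in period 3, group 16; Ga is in period 4, group 13; Sr is in period 5, group 2.
Atomic radius shrinks across a period as nuclear charge pulls the same shell inward, and grows down a group as new shells are added.
Neither a single period nor a single group — weigh both effects.
B > O: both are in period 2; the period trend gives B the larger value.
S > B: the two effects oppose for this pair; the down-group effect wins (103 vs 85 pm).
Ga > S: both effects reinforce here, so Ga is clearly the larger of the two.
Sr > Ga: relative to Ga, both the across-period and down-group shifts push Sr's atomic radius up.
For reference (pm): B 85, O 63, S 103, Ga 124, Sr 185.
So from smallest to largest: O < B < S < Ga < Sr.

O < B < S < Ga < Sr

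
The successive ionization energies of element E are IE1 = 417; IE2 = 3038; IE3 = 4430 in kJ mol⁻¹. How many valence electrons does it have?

1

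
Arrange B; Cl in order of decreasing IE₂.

B, Cl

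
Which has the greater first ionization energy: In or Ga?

Across a period the outer electron is held more tightly (higher IE₁); down a group it sits in a higher shell, more shielded, and comes off more easily.
All are in group 13, so first ionization energy increases up the group.
So Ga has the greater first ionization energy (Ga > In).

Ga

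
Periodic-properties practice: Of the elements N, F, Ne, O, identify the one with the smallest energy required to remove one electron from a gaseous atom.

O

N is in period 2, group 15; O is in period 2, group 16; F is in period 2, group 17; Ne is in period 2, group 18.
Across a period the outer electron is held more tightly (higher IE₁); down a group it sits in a higher shell, more shielded, and comes off more easily.
All lie in period 2; the across-period trend (first ionization energy increases left to right) applies, with the exception below.
Note the exception: N has a higher first ionization energy than O, contrary to the simple trend — pairing an electron in O's 2p⁴ costs repulsion energy, so O ionizes more easily than half-filled N (2p³).
Approximate values (kJ/mol): N 1402, O 1314, F 1681, Ne 2081.
The smallest energy required to remove one electron from a gaseous atom among these belongs to O.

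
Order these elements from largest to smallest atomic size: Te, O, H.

Te, O, H

H is in period 1, group 1; O is in period 2, group 16; Te is in period 5, group 16.
Radius decreases left→right (rising Z_eff, same n) and increases top→bottom (higher n).
These span different periods and groups, so the two trends combine.
O > H: period and group pull opposite ways; the down-group shift dominates (63 vs 32 pm).
Te > O: they share group 16; the group trend gives Te the larger value.
Approximate values (pm): H 32, O 63, Te 136.
So from largest to smallest: Te > O > H.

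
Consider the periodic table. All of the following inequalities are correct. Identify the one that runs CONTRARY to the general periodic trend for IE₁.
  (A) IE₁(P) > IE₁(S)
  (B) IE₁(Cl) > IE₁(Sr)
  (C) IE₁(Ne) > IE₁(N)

(A)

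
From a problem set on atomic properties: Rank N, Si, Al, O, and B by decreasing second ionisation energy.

O, N, B, Al, Si

The second ionization energy removes an electron from the +1 ion. For each element: N⁺ still has 4 valence electrons; Si⁺ still has 3 valence electrons; Al⁺ still has 2 valence electrons; O⁺ still has 5 valence electrons; B⁺ still has 2 valence electrons.
All are still removing valence electrons, so compare the +1 ions as you would atoms: IE_2 generally rises across a period (higher Z_eff) and falls down a group (larger shell), subject to the usual subshell exceptions.
Valence configurations: N⁺ [He]2s²2p², Si⁺ [Ne]3s²3p¹, Al⁺ [Ne]3s², O⁺ [He]2s²2p³, B⁺ [He]2s².
Si⁺ loses a lone 3p electron whereas Al⁺ must break into a filled 3s² pair, so IE_2(Al) > IE_2(Si) even though Si has the higher nuclear charge.
Approximate IE_2 values (kJ/mol): N 2856, Si 1577, Al 1817, O 3388, B 2427.
Hence IE_2: Si < Al < B < N < O.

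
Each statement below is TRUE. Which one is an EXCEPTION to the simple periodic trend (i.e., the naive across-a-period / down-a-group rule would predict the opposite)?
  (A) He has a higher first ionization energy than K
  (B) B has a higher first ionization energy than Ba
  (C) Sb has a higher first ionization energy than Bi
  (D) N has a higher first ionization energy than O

The general trend: first ionization energy increases across a period and decreases down a group.
(A) He (period 1, group 18) vs K (period 4, group 1): the stated order agrees with the simple trend.
(B) B (period 2, group 13) vs Ba (period 6, group 2): the stated order agrees with the simple trend.
(C) Sb (period 5, group 15) vs Bi (period 6, group 15): the stated order agrees with the simple trend.
(D) N (period 2, group 15) vs O (period 2, group 16): the stated order contradicts the simple trend.
The exception is (D): pairing an electron in O's 2p⁴ costs repulsion energy, so O ionizes more easily than half-filled N (2p³).

(D)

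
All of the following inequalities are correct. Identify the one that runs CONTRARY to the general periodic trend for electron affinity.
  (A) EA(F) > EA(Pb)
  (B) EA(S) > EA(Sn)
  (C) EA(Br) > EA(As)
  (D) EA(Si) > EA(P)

(D)

The general trend: electron affinity increases across a period and decreases down a group.
(A) F (period 2, group 17) vs Pb (period 6, group 14): the stated order agrees with the simple trend.
(B) S (period 3, group 16) vs Sn (period 5, group 14): the stated order agrees with the simple trend.
(C) Br (period 4, group 17) vs As (period 4, group 15): the stated order agrees with the simple trend.
(D) Si (period 3, group 14) vs P (period 3, group 15): the stated order contradicts the simple trend.
The exception is (D): adding an electron to P's half-filled 3p³ is unfavourable, so Si (3p²) has the more exothermic EA.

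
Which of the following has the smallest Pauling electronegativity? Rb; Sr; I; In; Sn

Rb

Electronegativity increases across a period and decreases down a group, tracking effective nuclear charge and atomic size.
All lie in period 5, so electronegativity increases left to right.
The smallest Pauling electronegativity among these belongs to Rb.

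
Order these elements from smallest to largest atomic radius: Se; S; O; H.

H is in period 1, group 1; O is in period 2, group 16; S is in period 3, group 16; Se is in period 4, group 16.
Radius decreases left→right (rising Z_eff, same n) and increases top→bottom (higher n).
Neither a single period nor a single group — weigh both effects.
O > H: period and group pull opposite ways; the down-group shift dominates (63 vs 32 pm).
S > O: S sits below O in group 16, so the down-group effect alone puts S larger.
Se > S: they share group 16; the group trend gives Se the larger value.
For reference (pm): H 32, O 63, S 103, Se 116.
So from smallest to largest: H < O < S < Se.

H < O < S < Se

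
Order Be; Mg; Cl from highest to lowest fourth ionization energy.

After 3 electrons have been removed, what remains? Be³⁺ is already 1 electron into the core; Mg³⁺ is already 1 electron into the core; Cl³⁺ still has 4 valence electrons.
Core electrons are held far more tightly than valence electrons, so Mg and Be top the IE_4 order.
Tabulated IE_4 (kJ/mol): Be 21007, Mg 10543, Cl 5159.
Overall IE_4 order: Cl < Mg < Be.

Be > Mg > Cl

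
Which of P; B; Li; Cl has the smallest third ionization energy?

After 2 electrons have been removed, what remains? P²⁺ still has 3 valence electrons; B²⁺ still has 1 valence electron; Li²⁺ is already 1 electron into the core; Cl²⁺ still has 5 valence electrons.
Breaking into a closed-shell core is much more expensive than removing a leftover valence electron — Li has the largest IE_3 here.
Valence configurations: P²⁺ [Ne]3s²3p¹, B²⁺ [He]2s¹, Cl²⁺ [Ne]3s²3p³.
The numbers (kJ/mol): P 2914, B 3660, Li 11815, Cl 3822.
Putting it together, IE_3: P < B < Cl < Li.

P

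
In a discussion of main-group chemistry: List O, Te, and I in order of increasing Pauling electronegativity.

Te, I, O

EN rises left→right (higher Z_eff, smaller atoms) and falls top→bottom (larger, more shielded atoms).
Here both period and group differ, so the two effects have to be weighed against each other.
I > Te: both are in period 5; the period trend gives I the larger value.
O > I: the two effects oppose for this pair; the down-group effect wins (3.44 vs 2.66).
Tabulated electronegativity (Pauling): O 3.44, Te 2.10, I 2.66.
So from lowest to highest: Te < I < O.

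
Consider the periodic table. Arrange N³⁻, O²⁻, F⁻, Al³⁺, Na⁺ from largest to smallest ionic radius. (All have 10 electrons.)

N³⁻, O²⁻, F⁻, Na⁺, Al³⁺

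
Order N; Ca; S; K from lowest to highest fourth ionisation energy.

IE_4 is the cost of taking one more electron from the +3 cation: N³⁺ still has 2 valence electrons; Ca³⁺ is already 1 electron into the core; S³⁺ still has 3 valence electrons; K³⁺ is already 2 electrons into the core.
Usually core removal costs more than valence removal, but here the competition is close: a tightly held n=2 valence electron can cost more to remove than an n=3 core electron, so the actual values have to decide it.
Valence configurations: N³⁺ [He]2s², S³⁺ [Ne]3s²3p¹.
The numbers (kJ/mol): N 7475, Ca 6491, S 4556, K 5877.
Putting it together, IE_4: S < K < Ca < N.

S < K < Ca < N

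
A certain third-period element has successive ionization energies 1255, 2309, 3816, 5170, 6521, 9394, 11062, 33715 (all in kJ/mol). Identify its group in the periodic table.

Group 17

Look for the largest jump between consecutive ionization energies: IE8/IE7 ≈ 3.0, far larger than any earlier ratio.
That jump marks the point where a core electron is being removed. So the atom has 7 valence electrons.
A main-group element with 7 valence electrons is in group 17.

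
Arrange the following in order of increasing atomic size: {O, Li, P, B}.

Li is in period 2, group 1; B is in period 2, group 13; O is in period 2, group 16; P is in period 3, group 15.
Across a period the added protons contract the valence shell; down a group each new principal shell makes the atom larger.
These span different periods and groups, so the two trends combine.
B > O: B lies to the left of O in period 2, so the across-period effect alone puts B larger.
P > B: the two effects oppose for this pair; the down-group effect wins (111 vs 85 pm).
Li > P: the two effects oppose for this pair; the across-period effect wins (133 vs 111 pm).
Approximate values (pm): Li 133, B 85, O 63, P 111.
So from smallest to largest: O < B < P < Li.

O < B < P < Li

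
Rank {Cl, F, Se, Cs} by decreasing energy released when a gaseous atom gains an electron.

F is in period 2, group 17; Cl is in period 3, group 17; Se is in period 4, group 16; Cs is in period 6, group 1.
Atoms with high Z_eff and room in the valence shell (especially the halogens) have the most exothermic electron affinities.
These span different periods and groups, so the two trends combine.
Se > Cs: both effects reinforce here, so Se is clearly the higher of the two.
F > Se: both effects reinforce here, so F is clearly the higher of the two.
Cl > F: this pair runs against the simple trend — see the exception note.
Note the exception: Cl has a higher electron affinity than F, contrary to the simple trend — F's small 2p subshell makes the incoming electron feel strong e⁻–e⁻ repulsion, so Cl actually releases more energy on gaining an electron.
For reference (kJ/mol): F 328, Cl 349, Se 195, Cs 46.
So from highest to lowest: Cl > F > Se > Cs.

Cl, F, Se, Cs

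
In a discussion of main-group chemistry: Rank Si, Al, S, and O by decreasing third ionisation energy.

O > S > Si > Al

IE_3 is the cost of taking one more electron from the +2 cation: Si²⁺ still has 2 valence electrons; Al²⁺ still has 1 valence electron; S²⁺ still has 4 valence electrons; O²⁺ still has 4 valence electrons.
All are still removing valence electrons, so compare the +2 ions as you would atoms: IE_3 generally rises across a period (higher Z_eff) and falls down a group (larger shell), subject to the usual subshell exceptions.
Valence configurations: Si²⁺ [Ne]3s², Al²⁺ [Ne]3s¹, S²⁺ [Ne]3s²3p², O²⁺ [He]2s²2p².
Tabulated IE_3 (kJ/mol): Si 3232, Al 2745, S 3357, O 5300.
Putting it together, IE_3: Al < Si < S < O.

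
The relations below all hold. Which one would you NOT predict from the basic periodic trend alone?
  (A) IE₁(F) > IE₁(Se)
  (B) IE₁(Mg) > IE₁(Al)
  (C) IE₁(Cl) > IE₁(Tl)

(B)

The general trend: first ionisation energy increases across a period and decreases down a group.
(A) F (period 2, group 17) vs Se (period 4, group 16): the stated order agrees with the simple trend.
(B) Mg (period 3, group 2) vs Al (period 3, group 13): the stated order contradicts the simple trend.
(C) Cl (period 3, group 17) vs Tl (period 6, group 13): the stated order agrees with the simple trend.
The exception is (B): Al's single 3p electron is easier to remove than one from Mg's filled 3s².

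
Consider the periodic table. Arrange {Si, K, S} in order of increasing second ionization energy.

Si, S, K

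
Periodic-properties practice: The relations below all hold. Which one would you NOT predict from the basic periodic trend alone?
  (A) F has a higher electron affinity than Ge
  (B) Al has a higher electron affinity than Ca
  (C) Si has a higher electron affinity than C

The general trend: electron affinity increases across a period and decreases down a group.
(A) F (period 2, group 17) vs Ge (period 4, group 14): the stated order agrees with the simple trend.
(B) Al (period 3, group 13) vs Ca (period 4, group 2): the stated order agrees with the simple trend.
(C) Si (period 3, group 14) vs C (period 2, group 14): the stated order contradicts the simple trend.
The exception is (C): Si's larger, more diffuse 3p orbitals accept an added electron slightly more readily than C's compact 2p.

(C)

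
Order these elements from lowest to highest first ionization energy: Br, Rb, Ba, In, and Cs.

Cs, Rb, Ba, In, Br

Br is in period 4, group 17; Rb is in period 5, group 1; In is in period 5, group 13; Cs is in period 6, group 1; Ba is in period 6, group 2.
Across a period the outer electron is held more tightly (higher IE₁); down a group it sits in a higher shell, more shielded, and comes off more easily.
Neither a single period nor a single group — weigh both effects.
Rb > Cs: Rb sits above Cs in group 1, so the down-group effect alone puts Rb higher.
Ba > Rb: the two effects oppose for this pair; the across-period effect wins (503 vs 403 kJ/mol).
In > Ba: relative to Ba, both the across-period and down-group shifts push In's first ionization energy up.
Br > In: relative to In, both the across-period and down-group shifts push Br's first ionization energy up.
For reference (kJ/mol): Br 1140, Rb 403, In 558, Cs 376, Ba 503.
So from lowest to highest: Cs < Rb < Ba < In < Br.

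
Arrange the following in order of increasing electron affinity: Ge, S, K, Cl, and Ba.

S is in period 3, group 16; Cl is in period 3, group 17; K is in period 4, group 1; Ge is in period 4, group 14; Ba is in period 6, group 2.
EA tends to increase across a period and decrease down a group, though the pattern is less regular than for IE or radius.
Here both period and group differ, so the two effects have to be weighed against each other.
K > Ba: the two effects oppose for this pair; the down-group effect wins (48 vs 14 kJ/mol).
Ge > K: both are in period 4; the period trend gives Ge the larger value.
S > Ge: both effects reinforce here, so S is clearly the higher of the two.
Cl > S: Cl lies to the right of S in period 3, so the across-period effect alone puts Cl higher.
For reference (kJ/mol): S 200, Cl 349, K 48, Ge 119, Ba 14.
So from lowest to highest: Ba < K < Ge < S < Cl.

Ba, K, Ge, S, Cl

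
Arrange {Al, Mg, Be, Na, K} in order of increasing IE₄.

K < Na < Mg < Al < Be

The fourth ionization energy removes an electron from the +3 ion. For each element: Al³⁺ is the bare [Ne] core; Mg³⁺ is already 1 electron into the core; Be³⁺ is already 1 electron into the core; Na³⁺ is already 2 electrons into the core; K³⁺ is already 2 electrons into the core.
All of these are removing an electron from a noble-gas core or deeper; the smaller core (lower principal quantum number) is held far more tightly, and within a period the higher nuclear charge binds the same core more tightly.
The numbers (kJ/mol): Al 11577, Mg 10543, Be 21007, Na 9543, K 5877.
So the fourth ionization energies run K < Na < Mg < Al < Be.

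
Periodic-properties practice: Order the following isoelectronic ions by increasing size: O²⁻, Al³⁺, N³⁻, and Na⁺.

Al³⁺ < Na⁺ < O²⁻ < N³⁻

All of these have 10 electrons, so size is governed by nuclear charge alone: the more protons, the stronger the pull on the same electron cloud, and the smaller the ion.
Nuclear charges: Al³⁺ (Z=13), Na⁺ (Z=11), O²⁻ (Z=8), N³⁻ (Z=7).
Smallest to largest: Al³⁺ < Na⁺ < O²⁻ < N³⁻.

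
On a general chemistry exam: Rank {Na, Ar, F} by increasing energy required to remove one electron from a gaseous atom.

F is in period 2, group 17; Na is in period 3, group 1; Ar is in period 3, group 18.
IE₁ increases left→right with effective nuclear charge and decreases top→bottom as the valence shell moves farther out.
These span different periods and groups, so the two trends combine.
Ar > Na: Ar lies to the right of Na in period 3, so the across-period effect alone puts Ar higher.
F > Ar: the two effects oppose for this pair; the down-group effect wins (1681 vs 1521 kJ/mol).
Approximate values (kJ/mol): F 1681, Na 496, Ar 1521.
So from lowest to highest: Na < Ar < F.

Na < Ar < F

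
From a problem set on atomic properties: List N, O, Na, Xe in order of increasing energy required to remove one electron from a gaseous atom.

Na < Xe < O < N

N is in period 2, group 15; O is in period 2, group 16; Na is in period 3, group 1; Xe is in period 5, group 18.
Removing the outermost electron gets harder across a period and easier down a group.
Neither a single period nor a single group — weigh both effects.
Xe > Na: the two effects oppose for this pair; the across-period effect wins (1170 vs 496 kJ/mol).
O > Xe: the two effects oppose for this pair; the down-group effect wins (1314 vs 1170 kJ/mol).
N > O: this pair runs against the simple trend — see the exception note.
Note the exception: N has a higher first ionization energy than O, contrary to the simple trend — pairing an electron in O's 2p⁴ costs repulsion energy, so O ionizes more easily than half-filled N (2p³).
For reference (kJ/mol): N 1402, O 1314, Na 496, Xe 1170.
So from lowest to highest: Na < Xe < O < N.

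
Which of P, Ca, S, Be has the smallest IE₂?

Ca

After 1 electron has been removed, what remains? P⁺ still has 4 valence electrons; Ca⁺ still has 1 valence electron; S⁺ still has 5 valence electrons; Be⁺ still has 1 valence electron.
All are still removing valence electrons, so compare the +1 ions as you would atoms: IE_2 generally rises across a period (higher Z_eff) and falls down a group (larger shell), subject to the usual subshell exceptions.
Valence configurations: P⁺ [Ne]3s²3p², Ca⁺ [Ar]4s¹, S⁺ [Ne]3s²3p³, Be⁺ [He]2s¹.
The numbers (kJ/mol): P 1907, Ca 1145, S 2252, Be 1757.
Overall IE_2 order: Ca < Be < P < S.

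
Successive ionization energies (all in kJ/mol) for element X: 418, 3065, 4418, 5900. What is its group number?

Look for the largest jump between consecutive ionization energies: IE2/IE1 ≈ 7.3, far larger than any earlier ratio.
That jump marks the point where a core electron is being removed. So the atom has 1 valence electron.
A main-group element with 1 valence electron is in group 1.

Group 1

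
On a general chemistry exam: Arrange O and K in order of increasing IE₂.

K < O

IE_2 is the cost of taking one more electron from the +1 cation: O⁺ still has 5 valence electrons; K⁺ is the bare [Ar] core.
Usually core removal costs more than valence removal, but here the competition is close: a tightly held n=2 valence electron can cost more to remove than an n=3 core electron, so the actual values have to decide it.
Approximate IE_2 values (kJ/mol): O 3388, K 3052.
Overall IE_2 order: K < O.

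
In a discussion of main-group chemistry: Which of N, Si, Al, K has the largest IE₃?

N

IE_3 is the cost of taking one more electron from the +2 cation: N²⁺ still has 3 valence electrons; Si²⁺ still has 2 valence electrons; Al²⁺ still has 1 valence electron; K²⁺ is already 1 electron into the core.
Usually core removal costs more than valence removal, but here the competition is close: a tightly held n=2 valence electron can cost more to remove than an n=3 core electron, so the actual values have to decide it.
Valence configurations: N²⁺ [He]2s²2p¹, Si²⁺ [Ne]3s², Al²⁺ [Ne]3s¹.
Approximate IE_3 values (kJ/mol): N 4578, Si 3232, Al 2745, K 4420.
Overall IE_3 order: Al < Si < K < N.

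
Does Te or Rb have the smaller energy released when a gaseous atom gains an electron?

Rb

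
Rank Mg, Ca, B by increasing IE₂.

Ca, Mg, B

Consider each +1 ion: Mg⁺ still has 1 valence electron; Ca⁺ still has 1 valence electron; B⁺ still has 2 valence electrons.
All are still removing valence electrons, so compare the +1 ions as you would atoms: IE_2 generally rises across a period (higher Z_eff) and falls down a group (larger shell), subject to the usual subshell exceptions.
Valence configurations: Mg⁺ [Ne]3s¹, Ca⁺ [Ar]4s¹, B⁺ [He]2s².
Approximate IE_2 values (kJ/mol): Mg 1451, Ca 1145, B 2427.
Putting it together, IE_2: Ca < Mg < B.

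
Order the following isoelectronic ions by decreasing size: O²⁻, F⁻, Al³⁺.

All of these have 10 electrons, so size is governed by nuclear charge alone: the more protons, the stronger the pull on the same electron cloud, and the smaller the ion.
Nuclear charges: Al³⁺ (Z=13), F⁻ (Z=9), O²⁻ (Z=8).
Largest to smallest: O²⁻ > F⁻ > Al³⁺.

O²⁻, F⁻, Al³⁺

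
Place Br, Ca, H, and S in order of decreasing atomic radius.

Ca > Br > S > H

H is in period 1, group 1; S is in period 3, group 16; Ca is in period 4, group 2; Br is in period 4, group 17.
Radius decreases left→right (rising Z_eff, same n) and increases top→bottom (higher n).
Neither a single period nor a single group — weigh both effects.
S > H: period and group pull opposite ways; the down-group shift dominates (103 vs 32 pm).
Br > S: the two effects oppose for this pair; the down-group effect wins (114 vs 103 pm).
Ca > Br: Ca lies to the left of Br in period 4, so the across-period effect alone puts Ca larger.
For reference (pm): H 32, S 103, Ca 171, Br 114.
So from largest to smallest: Ca > Br > S > H.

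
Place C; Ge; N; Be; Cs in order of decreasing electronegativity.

N > C > Ge > Be > Cs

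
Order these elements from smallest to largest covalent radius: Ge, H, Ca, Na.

H < Ge < Na < Ca

H is in period 1, group 1; Na is in period 3, group 1; Ca is in period 4, group 2; Ge is in period 4, group 14.
Atomic radius shrinks across a period as nuclear charge pulls the same shell inward, and grows down a group as new shells are added.
Neither a single period nor a single group — weigh both effects.
Ge > H: period and group pull opposite ways; the down-group shift dominates (121 vs 32 pm).
Na > Ge: period and group pull opposite ways; the across-period shift dominates (155 vs 121 pm).
Ca > Na: period and group pull opposite ways; the down-group shift dominates (171 vs 155 pm).
For reference (pm): H 32, Na 155, Ca 171, Ge 121.
So from smallest to largest: H < Ge < Na < Ca.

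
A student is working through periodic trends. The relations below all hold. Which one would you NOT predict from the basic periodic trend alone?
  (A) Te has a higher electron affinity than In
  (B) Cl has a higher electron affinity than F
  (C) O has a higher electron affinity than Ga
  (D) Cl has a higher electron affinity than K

(B)

The general trend: electron affinity increases across a period and decreases down a group.
(A) Te (period 5, group 16) vs In (period 5, group 13): the stated order agrees with the simple trend.
(B) Cl (period 3, group 17) vs F (period 2, group 17): the stated order contradicts the simple trend.
(C) O (period 2, group 16) vs Ga (period 4, group 13): the stated order agrees with the simple trend.
(D) Cl (period 3, group 17) vs K (period 4, group 1): the stated order agrees with the simple trend.
The exception is (B): F's small 2p subshell makes the incoming electron feel strong e⁻–e⁻ repulsion, so Cl actually releases more energy on gaining an electron.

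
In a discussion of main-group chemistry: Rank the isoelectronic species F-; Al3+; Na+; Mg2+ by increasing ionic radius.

All of these have 10 electrons, so size is governed by nuclear charge alone: the more protons, the stronger the pull on the same electron cloud, and the smaller the ion.
Nuclear charges: Al3+ (Z=13), Mg2+ (Z=12), Na+ (Z=11), F- (Z=9).
Smallest to largest: Al3+ < Mg2+ < Na+ < F-.

Al3+ < Mg2+ < Na+ < F-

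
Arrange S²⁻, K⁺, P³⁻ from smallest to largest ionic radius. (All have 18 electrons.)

All of these have 18 electrons, so size is governed by nuclear charge alone: the more protons, the stronger the pull on the same electron cloud, and the smaller the ion.
Nuclear charges: K⁺ (Z=19), S²⁻ (Z=16), P³⁻ (Z=15).
Smallest to largest: K⁺ < S²⁻ < P³⁻.

K⁺ < S²⁻ < P³⁻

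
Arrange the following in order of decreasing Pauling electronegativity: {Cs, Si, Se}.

Smaller atoms with higher effective nuclear charge are more electronegative.
Neither a single period nor a single group — weigh both effects.
Si > Cs: both effects reinforce here, so Si is clearly the higher of the two.
Se > Si: the two effects oppose for this pair; the across-period effect wins (2.55 vs 1.90).
Tabulated electronegativity (Pauling): Si 1.90, Se 2.55, Cs 0.79.
So from highest to lowest: Se > Si > Cs.

Se, Si, Cs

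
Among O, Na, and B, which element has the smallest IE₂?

The second ionization energy removes an electron from the +1 ion. For each element: O⁺ still has 5 valence electrons; Na⁺ is the bare [Ne] core; B⁺ still has 2 valence electrons.
Pulling an electron out of a noble-gas core costs far more than removing a remaining valence electron, so Na sits at the high end of IE_2.
Valence configurations: O⁺ [He]2s²2p³, B⁺ [He]2s².
Tabulated IE_2 (kJ/mol): O 3388, Na 4562, B 2427.
So the second ionization energies run B < O < Na.

B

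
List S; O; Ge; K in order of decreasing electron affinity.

O is in period 2, group 16; S is in period 3, group 16; K is in period 4, group 1; Ge is in period 4, group 14.
Adding an electron releases more energy for atoms nearer the top right (short of the noble gases).
These span different periods and groups, so the two trends combine.
Ge > K: Ge lies to the right of K in period 4, so the across-period effect alone puts Ge higher.
O > Ge: relative to Ge, both the across-period and down-group shifts push O's electron affinity up.
S > O: this pair runs against the simple trend — see the exception note.
Note the exception: S has a higher electron affinity than O, contrary to the simple trend — the compact 2p subshell of O repels the added electron more than S's larger 3p does.
Approximate values (kJ/mol): O 141, S 200, K 48, Ge 119.
So from highest to lowest: S > O > Ge > K.

S > O > Ge > K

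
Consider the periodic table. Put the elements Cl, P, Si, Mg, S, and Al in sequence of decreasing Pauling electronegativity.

Cl > S > P > Si > Al > Mg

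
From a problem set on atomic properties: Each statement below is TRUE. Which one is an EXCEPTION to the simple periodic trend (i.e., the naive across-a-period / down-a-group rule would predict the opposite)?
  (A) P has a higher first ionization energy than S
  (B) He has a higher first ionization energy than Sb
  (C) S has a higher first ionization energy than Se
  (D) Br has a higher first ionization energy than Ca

The general trend: first ionization energy increases across a period and decreases down a group.
(A) P (period 3, group 15) vs S (period 3, group 16): the stated order contradicts the simple trend.
(B) He (period 1, group 18) vs Sb (period 5, group 15): the stated order agrees with the simple trend.
(C) S (period 3, group 16) vs Se (period 4, group 16): the stated order agrees with the simple trend.
(D) Br (period 4, group 17) vs Ca (period 4, group 2): the stated order agrees with the simple trend.
The exception is (A): S (3p⁴) ionizes more easily than half-filled P (3p³) because the paired 3p electron in S is pushed out by e⁻–e⁻ repulsion.

(A)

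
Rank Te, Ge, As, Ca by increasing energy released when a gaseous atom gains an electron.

EA tends to increase across a period and decrease down a group, though the pattern is less regular than for IE or radius.
These span different periods and groups, so the two trends combine.
As > Ca: both are in period 4; the period trend gives As the larger value.
Ge > As: this pair runs against the simple trend — see the exception note.
Te > Ge: the two effects oppose for this pair; the across-period effect wins (190 vs 119 kJ/mol).
Note the exception: Ge has a higher electron affinity than As, contrary to the simple trend — adding an electron to As's half-filled 4p³ is unfavourable, so Ge (4p²) has the more exothermic EA.
Approximate values (kJ/mol): Ca 2, Ge 119, As 78, Te 190.
So from lowest to highest: Ca < As < Ge < Te.

Ca < As < Ge < Te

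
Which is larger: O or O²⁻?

O²⁻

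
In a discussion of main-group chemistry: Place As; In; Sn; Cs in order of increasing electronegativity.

Cs, In, Sn, As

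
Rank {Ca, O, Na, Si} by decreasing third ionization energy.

Na, O, Ca, Si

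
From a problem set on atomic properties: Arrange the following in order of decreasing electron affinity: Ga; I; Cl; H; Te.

Cl > I > Te > H > Ga

Electron affinity generally becomes more exothermic across a period toward the halogens and less exothermic down a group.
Neither a single period nor a single group — weigh both effects.
H > Ga: period and group pull opposite ways; the down-group shift dominates (73 vs 29 kJ/mol).
Te > H: the two effects oppose for this pair; the across-period effect wins (190 vs 73 kJ/mol).
I > Te: both are in period 5; the period trend gives I the larger value.
Cl > I: Cl sits above I in group 17, so the down-group effect alone puts Cl higher.
Tabulated electron affinity (kJ/mol): H 73, Cl 349, Ga 29, Te 190, I 295.
So from highest to lowest: Cl > I > Te > H > Ga.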